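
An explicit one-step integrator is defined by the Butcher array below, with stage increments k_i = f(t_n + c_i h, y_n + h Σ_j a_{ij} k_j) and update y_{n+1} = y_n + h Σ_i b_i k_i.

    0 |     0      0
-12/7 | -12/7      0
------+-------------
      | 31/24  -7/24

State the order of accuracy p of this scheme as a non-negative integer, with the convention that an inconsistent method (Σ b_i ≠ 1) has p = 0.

b = (31/24, -7/24)
c = (0, -12/7)
Σ b_i: 31/24·1 + (-7/24)·1 = 1 ✓
b·c: (-7/24)·(-12/7) = 1/2 ✓; 2 stages ⇒ order 2.

2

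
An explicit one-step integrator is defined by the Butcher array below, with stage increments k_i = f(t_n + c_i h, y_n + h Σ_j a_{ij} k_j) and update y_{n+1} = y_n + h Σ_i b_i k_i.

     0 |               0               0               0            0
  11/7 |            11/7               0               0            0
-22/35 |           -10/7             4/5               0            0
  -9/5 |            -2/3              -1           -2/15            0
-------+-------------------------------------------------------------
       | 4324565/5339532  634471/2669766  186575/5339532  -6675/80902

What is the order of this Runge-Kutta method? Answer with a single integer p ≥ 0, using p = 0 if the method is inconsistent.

b = (4324565/5339532, 634471/2669766, 186575/5339532, -6675/80902)
c = (0, 11/7, -22/35, -9/5)
Ac = (0, 0, 44/35, -781/525)
Σ b_i: 4324565/5339532·1 + 634471/2669766·1 + 186575/5339532·1 + (-6675/80902)·1 = 1 ✓
b·c: 634471/2669766·11/7 + 186575/5339532·(-22/35) + (-6675/80902)·(-9/5) = 1/2 ✓
b·c²: 634471/2669766·121/49 + 186575/5339532·484/1225 + (-6675/80902)·81/25 = 1/3 ✓
b·Ac: 186575/5339532·44/35 + (-6675/80902)·(-781/525) = 1/6 ✓
b·c³: 634471/2669766·1331/343 + 186575/5339532·(-10648/42875) + (-6675/80902)·(-729/125) = 2764431/1982099 ≠ 1/4 ⇒ order 3.
b·(c∘Ac): 186575/5339532·(-968/1225) + (-6675/80902)·2343/875 = -14779061/59462970 ≠ 1/8
b·Ac²: 186575/5339532·484/245 + (-6675/80902)·(-46343/18375) = 2354033/8494710 ≠ 1/12
b·A²c: (-6675/80902)·(-88/525) = 3916/283157 ≠ 1/24

3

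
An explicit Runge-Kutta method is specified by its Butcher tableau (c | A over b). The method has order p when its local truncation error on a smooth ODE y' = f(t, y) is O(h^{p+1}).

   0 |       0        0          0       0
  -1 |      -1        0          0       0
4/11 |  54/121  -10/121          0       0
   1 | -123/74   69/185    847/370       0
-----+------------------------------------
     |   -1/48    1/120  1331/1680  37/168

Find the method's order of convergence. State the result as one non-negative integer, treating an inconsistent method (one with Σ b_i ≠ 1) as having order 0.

4

b = (-1/48, 1/120, 1331/1680, 37/168)
c = (0, -1, 4/11, 1)
Ac = (0, 0, 10/121, 17/37)
Σ b_i: (-1/48)·1 + 1/120·1 + 1331/1680·1 + 37/168·1 = 1 ✓
b·c: 1/120·(-1) + 1331/1680·4/11 + 37/168·1 = 1/2 ✓
b·c²: 1/120·1 + 1331/1680·16/121 + 37/168·1 = 1/3 ✓
b·Ac: 1331/1680·10/121 + 37/168·17/37 = 1/6 ✓
b·c³: 1/120·(-1) + 1331/1680·64/1331 + 37/168·1 = 1/4 ✓
b·(c∘Ac): 1331/1680·40/1331 + 37/168·17/37 = 1/8 ✓
b·Ac²: 1331/1680·(-10/121) + 37/168·25/37 = 1/12 ✓
b·A²c: 37/168·7/37 = 1/24 ✓; 4 stages ⇒ order 4.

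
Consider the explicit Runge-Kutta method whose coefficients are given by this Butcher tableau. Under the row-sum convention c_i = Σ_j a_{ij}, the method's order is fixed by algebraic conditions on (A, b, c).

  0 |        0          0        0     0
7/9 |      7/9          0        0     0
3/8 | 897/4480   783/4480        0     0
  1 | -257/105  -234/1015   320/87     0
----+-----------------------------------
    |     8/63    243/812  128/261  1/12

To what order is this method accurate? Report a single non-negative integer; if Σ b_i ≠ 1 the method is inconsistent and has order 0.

4

b = (8/63, 243/812, 128/261, 1/12)
c = (0, 7/9, 3/8, 1)
Ac = (0, 0, 87/640, 6/5)
Σ b_i: 8/63·1 + 243/812·1 + 128/261·1 + 1/12·1 = 1 ✓
b·c: 243/812·7/9 + 128/261·3/8 + 1/12·1 = 1/2 ✓
b·c²: 243/812·49/81 + 128/261·9/64 + 1/12·1 = 1/3 ✓
b·Ac: 128/261·87/640 + 1/12·6/5 = 1/6 ✓
b·c³: 243/812·343/729 + 128/261·27/512 + 1/12·1 = 1/4 ✓
b·(c∘Ac): 128/261·261/5120 + 1/12·6/5 = 1/8 ✓
b·Ac²: 128/261·203/1920 + 1/12·17/45 = 1/12 ✓
b·A²c: 1/12·1/2 = 1/24 ✓; 4 stages ⇒ order 4.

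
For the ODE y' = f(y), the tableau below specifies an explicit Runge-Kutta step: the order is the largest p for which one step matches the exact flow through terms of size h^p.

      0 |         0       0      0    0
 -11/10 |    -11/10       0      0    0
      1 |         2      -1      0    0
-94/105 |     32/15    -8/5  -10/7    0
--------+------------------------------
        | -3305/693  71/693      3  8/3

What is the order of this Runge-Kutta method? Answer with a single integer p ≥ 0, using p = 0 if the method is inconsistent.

b = (-3305/693, 71/693, 3, 8/3)
c = (0, -11/10, 1, -94/105)
Ac = (0, 0, 11/10, 58/175)
Σ b_i: (-3305/693)·1 + 71/693·1 + 3·1 + 8/3·1 = 1 ✓
b·c: 71/693·(-11/10) + 3·1 + 8/3·(-94/105) = 1/2 ✓
b·c²: 71/693·121/100 + 3·1 + 8/3·8836/11025 = 696053/132300 ≠ 1/3 ⇒ order 2.
b·Ac: 3·11/10 + 8/3·58/175 = 4393/1050 ≠ 1/6

2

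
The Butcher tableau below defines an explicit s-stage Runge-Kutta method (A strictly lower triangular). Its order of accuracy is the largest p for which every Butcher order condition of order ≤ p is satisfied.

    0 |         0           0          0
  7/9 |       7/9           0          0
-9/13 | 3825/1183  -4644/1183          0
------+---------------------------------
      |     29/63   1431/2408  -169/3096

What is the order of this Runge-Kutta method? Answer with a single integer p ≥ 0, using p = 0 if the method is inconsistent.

3

b = (29/63, 1431/2408, -169/3096)
c = (0, 7/9, -9/13)
Ac = (0, 0, -516/169)
Σ b_i: 29/63·1 + 1431/2408·1 + (-169/3096)·1 = 1 ✓
b·c: 1431/2408·7/9 + (-169/3096)·(-9/13) = 1/2 ✓
b·c²: 1431/2408·49/81 + (-169/3096)·81/169 = 1/3 ✓
b·Ac: (-169/3096)·(-516/169) = 1/6 ✓; 3 stages ⇒ order 3.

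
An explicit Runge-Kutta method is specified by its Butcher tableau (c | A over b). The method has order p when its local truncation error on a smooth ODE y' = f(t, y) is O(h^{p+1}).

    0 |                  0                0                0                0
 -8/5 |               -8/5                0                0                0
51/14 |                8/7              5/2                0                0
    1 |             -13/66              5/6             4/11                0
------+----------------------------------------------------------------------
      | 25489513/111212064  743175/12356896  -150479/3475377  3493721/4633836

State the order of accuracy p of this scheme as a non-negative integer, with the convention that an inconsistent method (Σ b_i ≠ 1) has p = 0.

3

b = (25489513/111212064, 743175/12356896, -150479/3475377, 3493721/4633836)
c = (0, -8/5, 51/14, 1)
Ac = (0, 0, -4, -2/231)
Σ b_i: 25489513/111212064·1 + 743175/12356896·1 + (-150479/3475377)·1 + 3493721/4633836·1 = 1 ✓
b·c: 743175/12356896·(-8/5) + (-150479/3475377)·51/14 + 3493721/4633836·1 = 1/2 ✓
b·c²: 743175/12356896·64/25 + (-150479/3475377)·2601/196 + 3493721/4633836·1 = 1/3 ✓
b·Ac: (-150479/3475377)·(-4) + 3493721/4633836·(-2/231) = 1/6 ✓
b·c³: 743175/12356896·(-512/125) + (-150479/3475377)·132651/2744 + 3493721/4633836·1 = -514297741/324368520 ≠ 1/4 ⇒ order 3.
b·(c∘Ac): (-150479/3475377)·(-102/7) + 3493721/4633836·(-2/231) = 4340015/6950754 ≠ 1/8
b·Ac²: (-150479/3475377)·32/5 + 3493721/4633836·56263/8085 = 161199461/32436852 ≠ 1/12
b·A²c: 3493721/4633836·(-16/11) = -1270444/1158459 ≠ 1/24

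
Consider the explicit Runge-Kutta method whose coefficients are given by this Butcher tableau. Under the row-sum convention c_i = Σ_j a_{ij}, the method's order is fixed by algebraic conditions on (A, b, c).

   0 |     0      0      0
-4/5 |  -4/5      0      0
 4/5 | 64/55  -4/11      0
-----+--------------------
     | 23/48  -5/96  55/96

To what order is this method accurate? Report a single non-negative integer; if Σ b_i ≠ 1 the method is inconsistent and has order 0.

b = (23/48, -5/96, 55/96)
c = (0, -4/5, 4/5)
Ac = (0, 0, 16/55)
Σ b_i: 23/48·1 + (-5/96)·1 + 55/96·1 = 1 ✓
b·c: (-5/96)·(-4/5) + 55/96·4/5 = 1/2 ✓
b·c²: (-5/96)·16/25 + 55/96·16/25 = 1/3 ✓
b·Ac: 55/96·16/55 = 1/6 ✓; 3 stages ⇒ order 3.

3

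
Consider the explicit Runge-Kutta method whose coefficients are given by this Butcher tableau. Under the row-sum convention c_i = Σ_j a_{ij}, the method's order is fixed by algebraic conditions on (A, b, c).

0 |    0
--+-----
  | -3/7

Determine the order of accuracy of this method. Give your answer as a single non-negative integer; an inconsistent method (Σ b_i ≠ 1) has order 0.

0

b = (-3/7)
c = (0)
Σ b_i: (-3/7)·1 = -3/7 ≠ 1 ⇒ order 0.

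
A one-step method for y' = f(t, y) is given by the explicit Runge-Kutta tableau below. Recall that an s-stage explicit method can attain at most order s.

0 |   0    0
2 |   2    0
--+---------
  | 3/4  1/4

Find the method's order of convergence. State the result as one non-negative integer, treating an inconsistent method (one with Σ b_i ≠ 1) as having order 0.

2

b = (3/4, 1/4)
c = (0, 2)
Σ b_i: 3/4·1 + 1/4·1 = 1 ✓
b·c: 1/4·2 = 1/2 ✓; 2 stages ⇒ order 2.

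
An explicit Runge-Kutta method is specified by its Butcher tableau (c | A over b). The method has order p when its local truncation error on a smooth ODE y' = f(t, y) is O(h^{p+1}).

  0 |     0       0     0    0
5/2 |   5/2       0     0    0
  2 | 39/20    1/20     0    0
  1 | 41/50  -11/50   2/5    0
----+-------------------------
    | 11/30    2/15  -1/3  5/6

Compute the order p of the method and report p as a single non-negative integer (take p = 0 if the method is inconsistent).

4

b = (11/30, 2/15, -1/3, 5/6)
c = (0, 5/2, 2, 1)
Ac = (0, 0, 1/8, 1/4)
Σ b_i: 11/30·1 + 2/15·1 + (-1/3)·1 + 5/6·1 = 1 ✓
b·c: 2/15·5/2 + (-1/3)·2 + 5/6·1 = 1/2 ✓
b·c²: 2/15·25/4 + (-1/3)·4 + 5/6·1 = 1/3 ✓
b·Ac: (-1/3)·1/8 + 5/6·1/4 = 1/6 ✓
b·c³: 2/15·125/8 + (-1/3)·8 + 5/6·1 = 1/4 ✓
b·(c∘Ac): (-1/3)·1/4 + 5/6·1/4 = 1/8 ✓
b·Ac²: (-1/3)·5/16 + 5/6·9/40 = 1/12 ✓
b·A²c: 5/6·1/20 = 1/24 ✓; 4 stages ⇒ order 4.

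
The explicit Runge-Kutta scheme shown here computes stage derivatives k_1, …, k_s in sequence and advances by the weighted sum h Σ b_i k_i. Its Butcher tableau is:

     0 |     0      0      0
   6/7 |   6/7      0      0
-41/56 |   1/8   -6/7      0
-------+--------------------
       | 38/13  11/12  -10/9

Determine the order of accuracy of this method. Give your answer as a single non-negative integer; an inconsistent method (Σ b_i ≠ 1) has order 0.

0

b = (38/13, 11/12, -10/9)
c = (0, 6/7, -41/56)
Ac = (0, 0, -36/49)
Σ b_i: 38/13·1 + 11/12·1 + (-10/9)·1 = 1277/468 ≠ 1 ⇒ order 0.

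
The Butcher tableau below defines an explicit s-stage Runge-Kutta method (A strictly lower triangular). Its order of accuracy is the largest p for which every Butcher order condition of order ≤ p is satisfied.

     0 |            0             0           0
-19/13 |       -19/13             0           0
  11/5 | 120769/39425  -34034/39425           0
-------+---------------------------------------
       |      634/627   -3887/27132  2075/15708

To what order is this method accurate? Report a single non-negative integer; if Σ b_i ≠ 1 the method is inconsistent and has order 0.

3

b = (634/627, -3887/27132, 2075/15708)
c = (0, -19/13, 11/5)
Ac = (0, 0, 2618/2075)
Σ b_i: 634/627·1 + (-3887/27132)·1 + 2075/15708·1 = 1 ✓
b·c: (-3887/27132)·(-19/13) + 2075/15708·11/5 = 1/2 ✓
b·c²: (-3887/27132)·361/169 + 2075/15708·121/25 = 1/3 ✓
b·Ac: 2075/15708·2618/2075 = 1/6 ✓; 3 stages ⇒ order 3.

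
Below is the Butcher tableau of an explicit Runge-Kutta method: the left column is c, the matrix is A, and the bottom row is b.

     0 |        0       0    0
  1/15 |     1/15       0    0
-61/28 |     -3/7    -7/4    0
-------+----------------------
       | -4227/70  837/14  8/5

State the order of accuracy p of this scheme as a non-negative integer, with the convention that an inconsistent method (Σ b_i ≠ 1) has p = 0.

b = (-4227/70, 837/14, 8/5)
c = (0, 1/15, -61/28)
Ac = (0, 0, -7/60)
Σ b_i: (-4227/70)·1 + 837/14·1 + 8/5·1 = 1 ✓
b·c: 837/14·1/15 + 8/5·(-61/28) = 1/2 ✓
b·c²: 837/14·1/225 + 8/5·3721/784 = 9628/1225 ≠ 1/3 ⇒ order 2.
b·Ac: 8/5·(-7/60) = -14/75 ≠ 1/6

2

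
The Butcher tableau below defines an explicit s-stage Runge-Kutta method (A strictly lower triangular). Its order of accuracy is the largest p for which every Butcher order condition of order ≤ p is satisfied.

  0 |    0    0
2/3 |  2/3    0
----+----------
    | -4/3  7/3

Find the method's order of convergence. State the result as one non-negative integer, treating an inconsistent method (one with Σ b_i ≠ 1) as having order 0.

1

b = (-4/3, 7/3)
c = (0, 2/3)
Σ b_i: (-4/3)·1 + 7/3·1 = 1 ✓
b·c: 7/3·2/3 = 14/9 ≠ 1/2 ⇒ order 1.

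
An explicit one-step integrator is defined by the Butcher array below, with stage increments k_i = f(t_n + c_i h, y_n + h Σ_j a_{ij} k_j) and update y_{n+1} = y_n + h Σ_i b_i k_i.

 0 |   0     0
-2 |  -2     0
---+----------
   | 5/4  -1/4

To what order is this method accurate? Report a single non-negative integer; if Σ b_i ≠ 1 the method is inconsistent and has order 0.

b = (5/4, -1/4)
c = (0, -2)
Σ b_i: 5/4·1 + (-1/4)·1 = 1 ✓
b·c: (-1/4)·(-2) = 1/2 ✓; 2 stages ⇒ order 2.

2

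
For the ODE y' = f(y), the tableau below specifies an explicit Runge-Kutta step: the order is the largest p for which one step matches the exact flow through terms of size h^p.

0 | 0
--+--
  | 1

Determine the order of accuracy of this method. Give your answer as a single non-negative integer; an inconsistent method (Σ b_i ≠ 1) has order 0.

b = (1)
c = (0)
Σ b_i: 1·1 = 1 ✓; 1 stage ⇒ order 1.

1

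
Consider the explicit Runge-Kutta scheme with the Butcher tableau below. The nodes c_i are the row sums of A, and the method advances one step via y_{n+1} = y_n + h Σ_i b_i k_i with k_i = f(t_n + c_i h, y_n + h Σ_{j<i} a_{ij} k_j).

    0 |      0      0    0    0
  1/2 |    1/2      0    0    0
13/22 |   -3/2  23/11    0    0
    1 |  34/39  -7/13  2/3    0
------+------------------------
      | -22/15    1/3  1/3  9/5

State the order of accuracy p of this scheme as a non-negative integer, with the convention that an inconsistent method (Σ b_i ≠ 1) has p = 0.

1

b = (-22/15, 1/3, 1/3, 9/5)
c = (0, 1/2, 13/22, 1)
Ac = (0, 0, 23/22, 107/858)
Σ b_i: (-22/15)·1 + 1/3·1 + 1/3·1 + 9/5·1 = 1 ✓
b·c: 1/3·1/2 + 1/3·13/22 + 9/5·1 = 119/55 ≠ 1/2 ⇒ order 1.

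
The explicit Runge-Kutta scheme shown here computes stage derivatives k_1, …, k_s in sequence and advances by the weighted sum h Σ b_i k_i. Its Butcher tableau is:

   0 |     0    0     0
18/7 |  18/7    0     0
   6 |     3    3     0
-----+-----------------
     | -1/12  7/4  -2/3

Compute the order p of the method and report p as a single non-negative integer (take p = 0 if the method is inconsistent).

2

b = (-1/12, 7/4, -2/3)
c = (0, 18/7, 6)
Ac = (0, 0, 54/7)
Σ b_i: (-1/12)·1 + 7/4·1 + (-2/3)·1 = 1 ✓
b·c: 7/4·18/7 + (-2/3)·6 = 1/2 ✓
b·c²: 7/4·324/49 + (-2/3)·36 = -87/7 ≠ 1/3 ⇒ order 2.
b·Ac: (-2/3)·54/7 = -36/7 ≠ 1/6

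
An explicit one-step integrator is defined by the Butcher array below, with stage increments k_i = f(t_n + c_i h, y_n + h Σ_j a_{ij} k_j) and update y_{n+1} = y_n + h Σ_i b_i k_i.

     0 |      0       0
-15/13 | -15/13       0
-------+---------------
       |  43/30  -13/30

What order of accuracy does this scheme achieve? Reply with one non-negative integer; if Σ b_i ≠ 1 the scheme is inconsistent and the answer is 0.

b = (43/30, -13/30)
c = (0, -15/13)
Σ b_i: 43/30·1 + (-13/30)·1 = 1 ✓
b·c: (-13/30)·(-15/13) = 1/2 ✓; 2 stages ⇒ order 2.

2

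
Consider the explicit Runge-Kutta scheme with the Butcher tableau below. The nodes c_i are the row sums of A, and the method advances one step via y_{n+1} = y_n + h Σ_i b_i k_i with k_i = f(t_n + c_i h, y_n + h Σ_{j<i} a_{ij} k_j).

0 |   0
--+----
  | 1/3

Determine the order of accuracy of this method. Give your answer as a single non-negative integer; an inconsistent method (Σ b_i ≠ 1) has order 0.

0

b = (1/3)
c = (0)
Σ b_i: 1/3·1 = 1/3 ≠ 1 ⇒ order 0.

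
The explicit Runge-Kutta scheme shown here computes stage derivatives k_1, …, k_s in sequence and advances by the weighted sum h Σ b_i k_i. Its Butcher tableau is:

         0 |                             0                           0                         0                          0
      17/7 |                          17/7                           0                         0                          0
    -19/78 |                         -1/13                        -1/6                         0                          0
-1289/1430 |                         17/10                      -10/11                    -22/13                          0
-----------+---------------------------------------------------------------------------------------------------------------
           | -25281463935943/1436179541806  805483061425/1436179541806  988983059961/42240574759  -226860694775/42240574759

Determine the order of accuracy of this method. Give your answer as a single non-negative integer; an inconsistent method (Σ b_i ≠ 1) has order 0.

3

b = (-25281463935943/1436179541806, 805483061425/1436179541806, 988983059961/42240574759, -226860694775/42240574759)
c = (0, 17/7, -19/78, -1289/1430)
Ac = (0, 0, -17/42, -70097/39039)
Σ b_i: (-25281463935943/1436179541806)·1 + 805483061425/1436179541806·1 + 988983059961/42240574759·1 + (-226860694775/42240574759)·1 = 1 ✓
b·c: 805483061425/1436179541806·17/7 + 988983059961/42240574759·(-19/78) + (-226860694775/42240574759)·(-1289/1430) = 1/2 ✓
b·c²: 805483061425/1436179541806·289/49 + 988983059961/42240574759·361/6084 + (-226860694775/42240574759)·1661521/2044900 = 1/3 ✓
b·Ac: 988983059961/42240574759·(-17/42) + (-226860694775/42240574759)·(-70097/39039) = 1/6 ✓
b·c³: 805483061425/1436179541806·4913/343 + 988983059961/42240574759·(-6859/474552) + (-226860694775/42240574759)·(-2141700569/2924207000) = 44251794991977107/3805453380038310 ≠ 1/4 ⇒ order 3.
b·(c∘Ac): 988983059961/42240574759·323/3276 + (-226860694775/42240574759)·90355033/55825770 = -98159360478223/15375569212276 ≠ 1/8
b·Ac²: 988983059961/42240574759·(-289/294) + (-226860694775/42240574759)·(-116428309/21315294) = 218668012421471/34595030727621 ≠ 1/12
b·A²c: (-226860694775/42240574759)·187/273 = -3263303840225/887052069939 ≠ 1/24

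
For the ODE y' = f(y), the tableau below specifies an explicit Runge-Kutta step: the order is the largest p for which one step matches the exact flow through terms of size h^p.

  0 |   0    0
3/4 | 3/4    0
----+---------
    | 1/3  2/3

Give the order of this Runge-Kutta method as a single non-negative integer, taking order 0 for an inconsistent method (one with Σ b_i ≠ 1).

2

b = (1/3, 2/3)
c = (0, 3/4)
Σ b_i: 1/3·1 + 2/3·1 = 1 ✓
b·c: 2/3·3/4 = 1/2 ✓; 2 stages ⇒ order 2.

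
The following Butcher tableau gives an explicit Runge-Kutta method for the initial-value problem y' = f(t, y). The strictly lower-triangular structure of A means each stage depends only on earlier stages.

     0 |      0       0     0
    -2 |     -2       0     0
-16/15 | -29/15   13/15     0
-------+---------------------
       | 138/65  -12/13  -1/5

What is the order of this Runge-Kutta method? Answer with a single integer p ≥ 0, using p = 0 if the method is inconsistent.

1

b = (138/65, -12/13, -1/5)
c = (0, -2, -16/15)
Ac = (0, 0, -26/15)
Σ b_i: 138/65·1 + (-12/13)·1 + (-1/5)·1 = 1 ✓
b·c: (-12/13)·(-2) + (-1/5)·(-16/15) = 2008/975 ≠ 1/2 ⇒ order 1.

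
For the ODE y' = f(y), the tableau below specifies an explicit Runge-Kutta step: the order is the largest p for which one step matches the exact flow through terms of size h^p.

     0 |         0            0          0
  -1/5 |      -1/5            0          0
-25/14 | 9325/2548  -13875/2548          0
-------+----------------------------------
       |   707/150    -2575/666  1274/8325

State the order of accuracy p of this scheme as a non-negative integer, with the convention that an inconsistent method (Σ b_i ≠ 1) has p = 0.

b = (707/150, -2575/666, 1274/8325)
c = (0, -1/5, -25/14)
Ac = (0, 0, 2775/2548)
Σ b_i: 707/150·1 + (-2575/666)·1 + 1274/8325·1 = 1 ✓
b·c: (-2575/666)·(-1/5) + 1274/8325·(-25/14) = 1/2 ✓
b·c²: (-2575/666)·1/25 + 1274/8325·625/196 = 1/3 ✓
b·Ac: 1274/8325·2775/2548 = 1/6 ✓; 3 stages ⇒ order 3.

3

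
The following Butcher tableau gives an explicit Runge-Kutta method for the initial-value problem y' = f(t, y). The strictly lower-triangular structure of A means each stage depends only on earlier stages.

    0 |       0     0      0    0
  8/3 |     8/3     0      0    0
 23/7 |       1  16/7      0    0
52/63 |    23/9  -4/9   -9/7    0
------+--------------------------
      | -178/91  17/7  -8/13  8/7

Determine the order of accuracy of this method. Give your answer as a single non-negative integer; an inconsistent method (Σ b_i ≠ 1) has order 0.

b = (-178/91, 17/7, -8/13, 8/7)
c = (0, 8/3, 23/7, 52/63)
Ac = (0, 0, 128/21, -7157/1323)
Σ b_i: (-178/91)·1 + 17/7·1 + (-8/13)·1 + 8/7·1 = 1 ✓
b·c: 17/7·8/3 + (-8/13)·23/7 + 8/7·52/63 = 30944/5733 ≠ 1/2 ⇒ order 1.

1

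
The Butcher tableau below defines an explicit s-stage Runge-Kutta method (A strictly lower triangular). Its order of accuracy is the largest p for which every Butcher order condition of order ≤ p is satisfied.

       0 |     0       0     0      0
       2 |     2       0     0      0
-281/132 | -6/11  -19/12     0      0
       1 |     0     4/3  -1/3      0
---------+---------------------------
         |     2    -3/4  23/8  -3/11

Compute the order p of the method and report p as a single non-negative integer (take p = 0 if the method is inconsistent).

b = (2, -3/4, 23/8, -3/11)
c = (0, 2, -281/132, 1)
Ac = (0, 0, -19/6, 1337/396)
Σ b_i: 2·1 + (-3/4)·1 + 23/8·1 + (-3/11)·1 = 339/88 ≠ 1 ⇒ order 0.

0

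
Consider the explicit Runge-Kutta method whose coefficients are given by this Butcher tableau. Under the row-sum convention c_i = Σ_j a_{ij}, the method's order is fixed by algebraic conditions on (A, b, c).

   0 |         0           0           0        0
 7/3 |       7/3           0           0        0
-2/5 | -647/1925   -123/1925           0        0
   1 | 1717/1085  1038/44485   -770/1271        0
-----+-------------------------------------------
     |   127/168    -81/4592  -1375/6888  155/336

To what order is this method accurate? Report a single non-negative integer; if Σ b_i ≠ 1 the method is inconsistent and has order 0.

b = (127/168, -81/4592, -1375/6888, 155/336)
c = (0, 7/3, -2/5, 1)
Ac = (0, 0, -41/275, 46/155)
Σ b_i: 127/168·1 + (-81/4592)·1 + (-1375/6888)·1 + 155/336·1 = 1 ✓
b·c: (-81/4592)·7/3 + (-1375/6888)·(-2/5) + 155/336·1 = 1/2 ✓
b·c²: (-81/4592)·49/9 + (-1375/6888)·4/25 + 155/336·1 = 1/3 ✓
b·Ac: (-1375/6888)·(-41/275) + 155/336·46/155 = 1/6 ✓
b·c³: (-81/4592)·343/27 + (-1375/6888)·(-8/125) + 155/336·1 = 1/4 ✓
b·(c∘Ac): (-1375/6888)·82/1375 + 155/336·46/155 = 1/8 ✓
b·Ac²: (-1375/6888)·(-287/825) + 155/336·14/465 = 1/12 ✓
b·A²c: 155/336·14/155 = 1/24 ✓; 4 stages ⇒ order 4.

4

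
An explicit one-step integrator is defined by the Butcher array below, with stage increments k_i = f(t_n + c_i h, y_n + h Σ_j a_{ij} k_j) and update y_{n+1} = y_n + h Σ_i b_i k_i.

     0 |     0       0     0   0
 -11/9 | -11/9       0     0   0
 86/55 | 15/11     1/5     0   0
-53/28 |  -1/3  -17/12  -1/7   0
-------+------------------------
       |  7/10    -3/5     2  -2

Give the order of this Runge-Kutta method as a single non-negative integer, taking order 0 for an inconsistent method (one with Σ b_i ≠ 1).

0

b = (7/10, -3/5, 2, -2)
c = (0, -11/9, 86/55, -53/28)
Ac = (0, 0, -11/45, 62707/41580)
Σ b_i: 7/10·1 + (-3/5)·1 + 2·1 + (-2)·1 = 1/10 ≠ 1 ⇒ order 0.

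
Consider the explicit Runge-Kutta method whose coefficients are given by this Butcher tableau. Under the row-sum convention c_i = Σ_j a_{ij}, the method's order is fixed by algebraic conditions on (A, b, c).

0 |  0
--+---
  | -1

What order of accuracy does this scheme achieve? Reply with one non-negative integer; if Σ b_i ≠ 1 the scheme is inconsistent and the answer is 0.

0

b = (-1)
c = (0)
Σ b_i: (-1)·1 = -1 ≠ 1 ⇒ order 0.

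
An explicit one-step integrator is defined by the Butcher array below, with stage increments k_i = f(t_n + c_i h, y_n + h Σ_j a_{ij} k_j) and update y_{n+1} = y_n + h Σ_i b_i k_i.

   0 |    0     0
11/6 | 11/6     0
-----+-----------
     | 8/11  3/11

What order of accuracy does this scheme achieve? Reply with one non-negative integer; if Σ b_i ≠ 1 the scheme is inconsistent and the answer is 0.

b = (8/11, 3/11)
c = (0, 11/6)
Σ b_i: 8/11·1 + 3/11·1 = 1 ✓
b·c: 3/11·11/6 = 1/2 ✓; 2 stages ⇒ order 2.

2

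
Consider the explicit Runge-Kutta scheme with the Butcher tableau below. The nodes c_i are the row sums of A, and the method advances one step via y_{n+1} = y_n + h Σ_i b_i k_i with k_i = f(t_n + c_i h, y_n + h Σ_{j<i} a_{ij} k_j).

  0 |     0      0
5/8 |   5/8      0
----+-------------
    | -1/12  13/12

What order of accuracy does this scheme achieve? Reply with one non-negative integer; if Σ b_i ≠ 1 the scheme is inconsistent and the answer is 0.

b = (-1/12, 13/12)
c = (0, 5/8)
Σ b_i: (-1/12)·1 + 13/12·1 = 1 ✓
b·c: 13/12·5/8 = 65/96 ≠ 1/2 ⇒ order 1.

1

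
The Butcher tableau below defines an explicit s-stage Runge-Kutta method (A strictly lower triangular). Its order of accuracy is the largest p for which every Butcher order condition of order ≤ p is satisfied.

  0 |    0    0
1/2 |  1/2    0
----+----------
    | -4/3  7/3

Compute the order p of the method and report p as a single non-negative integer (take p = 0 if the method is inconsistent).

b = (-4/3, 7/3)
c = (0, 1/2)
Σ b_i: (-4/3)·1 + 7/3·1 = 1 ✓
b·c: 7/3·1/2 = 7/6 ≠ 1/2 ⇒ order 1.

1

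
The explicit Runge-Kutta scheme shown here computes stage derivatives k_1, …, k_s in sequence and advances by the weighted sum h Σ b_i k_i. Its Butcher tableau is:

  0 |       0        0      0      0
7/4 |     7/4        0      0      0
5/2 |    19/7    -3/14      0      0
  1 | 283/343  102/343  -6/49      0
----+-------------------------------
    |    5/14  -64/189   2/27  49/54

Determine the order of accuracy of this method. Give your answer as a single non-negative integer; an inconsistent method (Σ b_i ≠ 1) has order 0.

b = (5/14, -64/189, 2/27, 49/54)
c = (0, 7/4, 5/2, 1)
Ac = (0, 0, -3/8, 3/14)
Σ b_i: 5/14·1 + (-64/189)·1 + 2/27·1 + 49/54·1 = 1 ✓
b·c: (-64/189)·7/4 + 2/27·5/2 + 49/54·1 = 1/2 ✓
b·c²: (-64/189)·49/16 + 2/27·25/4 + 49/54·1 = 1/3 ✓
b·Ac: 2/27·(-3/8) + 49/54·3/14 = 1/6 ✓
b·c³: (-64/189)·343/64 + 2/27·125/8 + 49/54·1 = 1/4 ✓
b·(c∘Ac): 2/27·(-15/16) + 49/54·3/14 = 1/8 ✓
b·Ac²: 2/27·(-21/32) + 49/54·57/392 = 1/12 ✓
b·A²c: 49/54·9/196 = 1/24 ✓; 4 stages ⇒ order 4.

4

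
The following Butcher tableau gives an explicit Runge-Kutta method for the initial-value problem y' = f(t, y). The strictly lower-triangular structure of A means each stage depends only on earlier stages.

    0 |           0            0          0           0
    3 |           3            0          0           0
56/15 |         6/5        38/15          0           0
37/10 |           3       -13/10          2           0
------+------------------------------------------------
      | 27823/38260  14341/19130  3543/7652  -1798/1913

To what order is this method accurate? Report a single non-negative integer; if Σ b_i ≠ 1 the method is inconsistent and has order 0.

3

b = (27823/38260, 14341/19130, 3543/7652, -1798/1913)
c = (0, 3, 56/15, 37/10)
Ac = (0, 0, 38/5, 107/30)
Σ b_i: 27823/38260·1 + 14341/19130·1 + 3543/7652·1 + (-1798/1913)·1 = 1 ✓
b·c: 14341/19130·3 + 3543/7652·56/15 + (-1798/1913)·37/10 = 1/2 ✓
b·c²: 14341/19130·9 + 3543/7652·3136/225 + (-1798/1913)·1369/100 = 1/3 ✓
b·Ac: 3543/7652·38/5 + (-1798/1913)·107/30 = 1/6 ✓
b·c³: 14341/19130·27 + 3543/7652·175616/3375 + (-1798/1913)·50653/1000 = -28187777/8608500 ≠ 1/4 ⇒ order 3.
b·(c∘Ac): 3543/7652·2128/75 + (-1798/1913)·3959/300 = 210611/286950 ≠ 1/8
b·Ac²: 3543/7652·114/5 + (-1798/1913)·7279/450 = -3999847/860850 ≠ 1/12
b·A²c: (-1798/1913)·76/5 = -136648/9565 ≠ 1/24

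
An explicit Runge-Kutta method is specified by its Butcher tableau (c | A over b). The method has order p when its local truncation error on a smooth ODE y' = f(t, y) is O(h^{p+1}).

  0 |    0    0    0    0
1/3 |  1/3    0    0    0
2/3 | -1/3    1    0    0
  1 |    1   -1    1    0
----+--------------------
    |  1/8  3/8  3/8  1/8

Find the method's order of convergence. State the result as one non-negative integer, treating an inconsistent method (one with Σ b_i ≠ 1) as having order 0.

4

b = (1/8, 3/8, 3/8, 1/8)
c = (0, 1/3, 2/3, 1)
Ac = (0, 0, 1/3, 1/3)
Σ b_i: 1/8·1 + 3/8·1 + 3/8·1 + 1/8·1 = 1 ✓
b·c: 3/8·1/3 + 3/8·2/3 + 1/8·1 = 1/2 ✓
b·c²: 3/8·1/9 + 3/8·4/9 + 1/8·1 = 1/3 ✓
b·Ac: 3/8·1/3 + 1/8·1/3 = 1/6 ✓
b·c³: 3/8·1/27 + 3/8·8/27 + 1/8·1 = 1/4 ✓
b·(c∘Ac): 3/8·2/9 + 1/8·1/3 = 1/8 ✓
b·Ac²: 3/8·1/9 + 1/8·1/3 = 1/12 ✓
b·A²c: 1/8·1/3 = 1/24 ✓; 4 stages ⇒ order 4.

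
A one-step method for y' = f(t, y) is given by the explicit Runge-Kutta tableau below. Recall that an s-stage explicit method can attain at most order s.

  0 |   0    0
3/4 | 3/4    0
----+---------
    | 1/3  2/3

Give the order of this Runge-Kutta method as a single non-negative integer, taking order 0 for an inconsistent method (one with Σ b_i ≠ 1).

b = (1/3, 2/3)
c = (0, 3/4)
Σ b_i: 1/3·1 + 2/3·1 = 1 ✓
b·c: 2/3·3/4 = 1/2 ✓; 2 stages ⇒ order 2.

2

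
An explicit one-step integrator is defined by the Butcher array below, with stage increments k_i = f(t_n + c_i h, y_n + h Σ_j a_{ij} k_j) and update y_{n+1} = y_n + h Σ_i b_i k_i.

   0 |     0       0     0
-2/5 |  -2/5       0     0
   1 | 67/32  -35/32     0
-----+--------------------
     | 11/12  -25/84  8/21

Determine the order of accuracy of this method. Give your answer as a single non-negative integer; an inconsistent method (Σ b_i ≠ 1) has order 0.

b = (11/12, -25/84, 8/21)
c = (0, -2/5, 1)
Ac = (0, 0, 7/16)
Σ b_i: 11/12·1 + (-25/84)·1 + 8/21·1 = 1 ✓
b·c: (-25/84)·(-2/5) + 8/21·1 = 1/2 ✓
b·c²: (-25/84)·4/25 + 8/21·1 = 1/3 ✓
b·Ac: 8/21·7/16 = 1/6 ✓; 3 stages ⇒ order 3.

3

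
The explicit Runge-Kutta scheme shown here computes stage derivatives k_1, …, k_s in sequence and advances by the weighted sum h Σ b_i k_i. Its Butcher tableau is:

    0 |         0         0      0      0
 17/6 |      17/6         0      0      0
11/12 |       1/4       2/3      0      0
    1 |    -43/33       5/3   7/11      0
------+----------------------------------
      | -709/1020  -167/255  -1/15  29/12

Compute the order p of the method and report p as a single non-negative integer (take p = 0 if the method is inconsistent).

2

b = (-709/1020, -167/255, -1/15, 29/12)
c = (0, 17/6, 11/12, 1)
Ac = (0, 0, 17/9, 191/36)
Σ b_i: (-709/1020)·1 + (-167/255)·1 + (-1/15)·1 + 29/12·1 = 1 ✓
b·c: (-167/255)·17/6 + (-1/15)·11/12 + 29/12·1 = 1/2 ✓
b·c²: (-167/255)·289/36 + (-1/15)·121/144 + 29/12·1 = -6257/2160 ≠ 1/3 ⇒ order 2.
b·Ac: (-1/15)·17/9 + 29/12·191/36 = 3047/240 ≠ 1/6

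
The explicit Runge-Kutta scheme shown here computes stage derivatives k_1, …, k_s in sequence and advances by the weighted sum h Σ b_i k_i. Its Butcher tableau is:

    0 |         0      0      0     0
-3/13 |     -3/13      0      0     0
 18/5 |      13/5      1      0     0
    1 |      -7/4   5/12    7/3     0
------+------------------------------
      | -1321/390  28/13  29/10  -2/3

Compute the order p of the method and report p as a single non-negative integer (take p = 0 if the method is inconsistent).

b = (-1321/390, 28/13, 29/10, -2/3)
c = (0, -3/13, 18/5, 1)
Ac = (0, 0, -3/13, 2159/260)
Σ b_i: (-1321/390)·1 + 28/13·1 + 29/10·1 + (-2/3)·1 = 1 ✓
b·c: 28/13·(-3/13) + 29/10·18/5 + (-2/3)·1 = 117577/12675 ≠ 1/2 ⇒ order 1.

1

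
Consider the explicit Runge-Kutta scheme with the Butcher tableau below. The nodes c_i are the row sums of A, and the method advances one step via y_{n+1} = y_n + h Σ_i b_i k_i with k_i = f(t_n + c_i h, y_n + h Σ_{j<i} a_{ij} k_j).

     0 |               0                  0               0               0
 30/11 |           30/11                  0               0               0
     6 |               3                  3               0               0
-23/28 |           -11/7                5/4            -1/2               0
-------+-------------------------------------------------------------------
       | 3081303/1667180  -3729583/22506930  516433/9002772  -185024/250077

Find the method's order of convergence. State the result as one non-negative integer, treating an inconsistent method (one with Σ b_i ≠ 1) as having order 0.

b = (3081303/1667180, -3729583/22506930, 516433/9002772, -185024/250077)
c = (0, 30/11, 6, -23/28)
Ac = (0, 0, 90/11, 9/22)
Σ b_i: 3081303/1667180·1 + (-3729583/22506930)·1 + 516433/9002772·1 + (-185024/250077)·1 = 1 ✓
b·c: (-3729583/22506930)·30/11 + 516433/9002772·6 + (-185024/250077)·(-23/28) = 1/2 ✓
b·c²: (-3729583/22506930)·900/121 + 516433/9002772·36 + (-185024/250077)·529/784 = 1/3 ✓
b·Ac: 516433/9002772·90/11 + (-185024/250077)·9/22 = 1/6 ✓
b·c³: (-3729583/22506930)·27000/1331 + 516433/9002772·216 + (-185024/250077)·(-12167/21952) = 181760129/19255929 ≠ 1/4 ⇒ order 3.
b·(c∘Ac): 516433/9002772·540/11 + (-185024/250077)·(-207/616) = 2810141/916949 ≠ 1/8
b·Ac²: 516433/9002772·2700/121 + (-185024/250077)·(-1053/121) = 7077659/916949 ≠ 1/12
b·A²c: (-185024/250077)·(-45/11) = 2775360/916949 ≠ 1/24

3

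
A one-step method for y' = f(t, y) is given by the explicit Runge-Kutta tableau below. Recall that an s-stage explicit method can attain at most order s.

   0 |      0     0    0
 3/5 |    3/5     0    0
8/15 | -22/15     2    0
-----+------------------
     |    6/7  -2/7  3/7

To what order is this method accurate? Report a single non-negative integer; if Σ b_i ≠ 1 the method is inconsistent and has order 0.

b = (6/7, -2/7, 3/7)
c = (0, 3/5, 8/15)
Ac = (0, 0, 6/5)
Σ b_i: 6/7·1 + (-2/7)·1 + 3/7·1 = 1 ✓
b·c: (-2/7)·3/5 + 3/7·8/15 = 2/35 ≠ 1/2 ⇒ order 1.

1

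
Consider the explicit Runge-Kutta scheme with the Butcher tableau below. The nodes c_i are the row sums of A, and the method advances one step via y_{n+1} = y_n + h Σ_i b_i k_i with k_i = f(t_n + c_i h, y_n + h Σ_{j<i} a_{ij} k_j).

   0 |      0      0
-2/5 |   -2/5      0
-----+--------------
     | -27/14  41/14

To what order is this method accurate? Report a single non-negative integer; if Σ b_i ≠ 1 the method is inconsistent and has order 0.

b = (-27/14, 41/14)
c = (0, -2/5)
Σ b_i: (-27/14)·1 + 41/14·1 = 1 ✓
b·c: 41/14·(-2/5) = -41/35 ≠ 1/2 ⇒ order 1.

1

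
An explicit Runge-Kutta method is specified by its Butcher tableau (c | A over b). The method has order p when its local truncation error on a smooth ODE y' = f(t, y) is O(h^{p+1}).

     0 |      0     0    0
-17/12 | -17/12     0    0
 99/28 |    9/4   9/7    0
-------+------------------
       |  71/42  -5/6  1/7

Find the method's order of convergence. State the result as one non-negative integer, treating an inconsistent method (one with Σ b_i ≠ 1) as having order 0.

1

b = (71/42, -5/6, 1/7)
c = (0, -17/12, 99/28)
Ac = (0, 0, -51/28)
Σ b_i: 71/42·1 + (-5/6)·1 + 1/7·1 = 1 ✓
b·c: (-5/6)·(-17/12) + 1/7·99/28 = 5947/3528 ≠ 1/2 ⇒ order 1.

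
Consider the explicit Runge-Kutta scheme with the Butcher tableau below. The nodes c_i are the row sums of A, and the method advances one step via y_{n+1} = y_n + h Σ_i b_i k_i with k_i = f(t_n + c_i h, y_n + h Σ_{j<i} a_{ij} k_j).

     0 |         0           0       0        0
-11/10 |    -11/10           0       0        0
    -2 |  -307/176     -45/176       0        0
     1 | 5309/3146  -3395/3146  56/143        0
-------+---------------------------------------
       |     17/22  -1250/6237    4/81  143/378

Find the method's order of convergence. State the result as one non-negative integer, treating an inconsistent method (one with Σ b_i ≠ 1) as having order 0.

b = (17/22, -1250/6237, 4/81, 143/378)
c = (0, -11/10, -2, 1)
Ac = (0, 0, 9/32, 21/52)
Σ b_i: 17/22·1 + (-1250/6237)·1 + 4/81·1 + 143/378·1 = 1 ✓
b·c: (-1250/6237)·(-11/10) + 4/81·(-2) + 143/378·1 = 1/2 ✓
b·c²: (-1250/6237)·121/100 + 4/81·4 + 143/378·1 = 1/3 ✓
b·Ac: 4/81·9/32 + 143/378·21/52 = 1/6 ✓
b·c³: (-1250/6237)·(-1331/1000) + 4/81·(-8) + 143/378·1 = 1/4 ✓
b·(c∘Ac): 4/81·(-9/16) + 143/378·21/52 = 1/8 ✓
b·Ac²: 4/81·(-99/320) + 143/378·1491/5720 = 1/12 ✓
b·A²c: 143/378·63/572 = 1/24 ✓; 4 stages ⇒ order 4.

4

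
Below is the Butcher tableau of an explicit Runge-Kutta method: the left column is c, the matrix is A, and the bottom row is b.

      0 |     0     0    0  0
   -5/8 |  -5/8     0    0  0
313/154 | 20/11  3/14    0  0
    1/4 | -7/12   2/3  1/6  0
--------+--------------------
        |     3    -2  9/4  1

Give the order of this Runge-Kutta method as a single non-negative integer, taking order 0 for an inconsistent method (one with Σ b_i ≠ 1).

0

b = (3, -2, 9/4, 1)
c = (0, -5/8, 313/154, 1/4)
Ac = (0, 0, -15/112, -6/77)
Σ b_i: 3·1 + (-2)·1 + 9/4·1 + 1·1 = 17/4 ≠ 1 ⇒ order 0.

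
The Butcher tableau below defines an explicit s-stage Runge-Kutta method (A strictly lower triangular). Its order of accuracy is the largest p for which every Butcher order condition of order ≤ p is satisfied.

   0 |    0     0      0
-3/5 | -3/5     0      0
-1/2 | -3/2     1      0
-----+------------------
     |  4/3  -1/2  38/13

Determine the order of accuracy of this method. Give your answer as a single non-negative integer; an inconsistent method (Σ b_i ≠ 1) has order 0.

0

b = (4/3, -1/2, 38/13)
c = (0, -3/5, -1/2)
Ac = (0, 0, -3/5)
Σ b_i: 4/3·1 + (-1/2)·1 + 38/13·1 = 293/78 ≠ 1 ⇒ order 0.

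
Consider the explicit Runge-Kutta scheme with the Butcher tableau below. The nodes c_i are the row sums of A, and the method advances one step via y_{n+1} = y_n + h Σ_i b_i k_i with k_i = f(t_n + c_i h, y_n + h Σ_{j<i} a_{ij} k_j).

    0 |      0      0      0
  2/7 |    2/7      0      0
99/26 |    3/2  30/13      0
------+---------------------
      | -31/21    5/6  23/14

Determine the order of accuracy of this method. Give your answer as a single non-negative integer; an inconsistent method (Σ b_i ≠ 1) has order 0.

b = (-31/21, 5/6, 23/14)
c = (0, 2/7, 99/26)
Ac = (0, 0, 60/91)
Σ b_i: (-31/21)·1 + 5/6·1 + 23/14·1 = 1 ✓
b·c: 5/6·2/7 + 23/14·99/26 = 1013/156 ≠ 1/2 ⇒ order 1.

1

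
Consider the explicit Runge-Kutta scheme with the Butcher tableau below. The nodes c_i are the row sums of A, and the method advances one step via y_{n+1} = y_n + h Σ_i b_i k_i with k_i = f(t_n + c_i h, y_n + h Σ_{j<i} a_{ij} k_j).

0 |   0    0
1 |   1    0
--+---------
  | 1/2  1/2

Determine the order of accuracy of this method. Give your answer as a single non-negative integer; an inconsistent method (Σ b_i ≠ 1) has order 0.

2

b = (1/2, 1/2)
c = (0, 1)
Σ b_i: 1/2·1 + 1/2·1 = 1 ✓
b·c: 1/2·1 = 1/2 ✓; 2 stages ⇒ order 2.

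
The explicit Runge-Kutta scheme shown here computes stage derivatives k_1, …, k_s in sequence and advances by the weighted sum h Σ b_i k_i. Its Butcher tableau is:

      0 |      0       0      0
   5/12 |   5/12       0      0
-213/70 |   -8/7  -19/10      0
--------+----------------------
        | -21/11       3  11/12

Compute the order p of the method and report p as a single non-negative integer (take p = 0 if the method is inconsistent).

b = (-21/11, 3, 11/12)
c = (0, 5/12, -213/70)
Ac = (0, 0, -19/24)
Σ b_i: (-21/11)·1 + 3·1 + 11/12·1 = 265/132 ≠ 1 ⇒ order 0.

0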